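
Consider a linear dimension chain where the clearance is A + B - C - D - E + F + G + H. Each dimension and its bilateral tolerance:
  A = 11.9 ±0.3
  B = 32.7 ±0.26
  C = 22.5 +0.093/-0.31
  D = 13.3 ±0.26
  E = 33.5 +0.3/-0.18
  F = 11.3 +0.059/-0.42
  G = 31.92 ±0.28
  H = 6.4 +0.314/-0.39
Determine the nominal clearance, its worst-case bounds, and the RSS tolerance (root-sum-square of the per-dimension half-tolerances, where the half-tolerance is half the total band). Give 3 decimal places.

nominal=24.920 wc=[22.617,26.883] rss=0.764

Stack each dimension's contribution:
  +A: nom +11.900 → Σnom=11.900; wc +0.300/-0.300 → slack +0.300/-0.300; half-tol=0.300, Σhalf²=0.090000
  +B: nom +32.700 → Σnom=44.600; wc +0.260/-0.260 → slack +0.560/-0.560; half-tol=0.260, Σhalf²=0.157600
  -C: nom -22.500 → Σnom=22.100; wc +0.310/-0.093 → slack +0.870/-0.653; half-tol=0.202, Σhalf²=0.198202
  -D: nom -13.300 → Σnom=8.800; wc +0.260/-0.260 → slack +1.130/-0.913; half-tol=0.260, Σhalf²=0.265802
  -E: nom -33.500 → Σnom=-24.700; wc +0.180/-0.300 → slack +1.310/-1.213; half-tol=0.240, Σhalf²=0.323402
  +F: nom +11.300 → Σnom=-13.400; wc +0.059/-0.420 → slack +1.369/-1.633; half-tol=0.239, Σhalf²=0.380763
  +G: nom +31.920 → Σnom=18.520; wc +0.280/-0.280 → slack +1.649/-1.913; half-tol=0.280, Σhalf²=0.459163
  +H: nom +6.400 → Σnom=24.920; wc +0.314/-0.390 → slack +1.963/-2.303; half-tol=0.352, Σhalf²=0.583067
Nominal = 24.920. Worst-case = [24.920 - 2.303, 24.920 + 1.963] = [22.617, 26.883]. RSS = √0.583067 = 0.764.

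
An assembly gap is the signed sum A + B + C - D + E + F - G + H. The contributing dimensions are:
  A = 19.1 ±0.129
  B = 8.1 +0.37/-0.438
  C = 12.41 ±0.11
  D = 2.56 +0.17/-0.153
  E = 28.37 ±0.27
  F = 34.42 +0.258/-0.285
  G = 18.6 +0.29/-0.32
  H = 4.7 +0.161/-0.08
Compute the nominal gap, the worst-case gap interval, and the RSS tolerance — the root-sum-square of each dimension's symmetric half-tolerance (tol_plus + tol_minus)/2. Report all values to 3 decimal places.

Stack each dimension's contribution:
  +A: nom +19.100 → Σnom=19.100; wc +0.129/-0.129 → slack +0.129/-0.129; half-tol=0.129, Σhalf²=0.016641
  +B: nom +8.100 → Σnom=27.200; wc +0.370/-0.438 → slack +0.499/-0.567; half-tol=0.404, Σhalf²=0.179857
  +C: nom +12.410 → Σnom=39.610; wc +0.110/-0.110 → slack +0.609/-0.677; half-tol=0.110, Σhalf²=0.191957
  -D: nom -2.560 → Σnom=37.050; wc +0.153/-0.170 → slack +0.762/-0.847; half-tol=0.162, Σhalf²=0.218039
  +E: nom +28.370 → Σnom=65.420; wc +0.270/-0.270 → slack +1.032/-1.117; half-tol=0.270, Σhalf²=0.290939
  +F: nom +34.420 → Σnom=99.840; wc +0.258/-0.285 → slack +1.290/-1.402; half-tol=0.271, Σhalf²=0.364652
  -G: nom -18.600 → Σnom=81.240; wc +0.320/-0.290 → slack +1.610/-1.692; half-tol=0.305, Σhalf²=0.457677
  +H: nom +4.700 → Σnom=85.940; wc +0.161/-0.080 → slack +1.771/-1.772; half-tol=0.120, Σhalf²=0.472197
Nominal = 85.940. Worst-case = [85.940 - 1.772, 85.940 + 1.771] = [84.168, 87.711]. RSS = √0.472197 = 0.687.

nominal=85.940 wc=[84.168,87.711] rss=0.687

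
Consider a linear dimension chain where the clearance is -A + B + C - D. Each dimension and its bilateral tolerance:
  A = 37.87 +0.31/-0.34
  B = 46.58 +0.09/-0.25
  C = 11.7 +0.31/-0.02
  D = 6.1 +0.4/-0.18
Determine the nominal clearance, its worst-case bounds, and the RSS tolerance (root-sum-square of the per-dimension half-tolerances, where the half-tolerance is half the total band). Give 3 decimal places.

nominal=14.310 wc=[13.330,15.230] rss=0.496

Stack each dimension's contribution:
  -A: nom -37.870 → Σnom=-37.870; wc +0.340/-0.310 → slack +0.340/-0.310; half-tol=0.325, Σhalf²=0.105625
  +B: nom +46.580 → Σnom=8.710; wc +0.090/-0.250 → slack +0.430/-0.560; half-tol=0.170, Σhalf²=0.134525
  +C: nom +11.700 → Σnom=20.410; wc +0.310/-0.020 → slack +0.740/-0.580; half-tol=0.165, Σhalf²=0.161750
  -D: nom -6.100 → Σnom=14.310; wc +0.180/-0.400 → slack +0.920/-0.980; half-tol=0.290, Σhalf²=0.245850
Nominal = 14.310. Worst-case = [14.310 - 0.980, 14.310 + 0.920] = [13.330, 15.230]. RSS = √0.245850 = 0.496.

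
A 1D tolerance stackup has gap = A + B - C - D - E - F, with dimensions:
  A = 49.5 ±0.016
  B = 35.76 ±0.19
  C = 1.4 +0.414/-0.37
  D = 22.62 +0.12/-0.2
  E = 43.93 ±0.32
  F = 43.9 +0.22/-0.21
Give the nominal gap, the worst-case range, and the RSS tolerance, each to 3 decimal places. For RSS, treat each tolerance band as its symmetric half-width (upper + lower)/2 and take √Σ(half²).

nominal=-26.590 wc=[-27.870,-25.284] rss=0.604

Stack each dimension's contribution:
  +A: nom +49.500 → Σnom=49.500; wc +0.016/-0.016 → slack +0.016/-0.016; half-tol=0.016, Σhalf²=0.000256
  +B: nom +35.760 → Σnom=85.260; wc +0.190/-0.190 → slack +0.206/-0.206; half-tol=0.190, Σhalf²=0.036356
  -C: nom -1.400 → Σnom=83.860; wc +0.370/-0.414 → slack +0.576/-0.620; half-tol=0.392, Σhalf²=0.190020
  -D: nom -22.620 → Σnom=61.240; wc +0.200/-0.120 → slack +0.776/-0.740; half-tol=0.160, Σhalf²=0.215620
  -E: nom -43.930 → Σnom=17.310; wc +0.320/-0.320 → slack +1.096/-1.060; half-tol=0.320, Σhalf²=0.318020
  -F: nom -43.900 → Σnom=-26.590; wc +0.210/-0.220 → slack +1.306/-1.280; half-tol=0.215, Σhalf²=0.364245
Nominal = -26.590. Worst-case = [-26.590 - 1.280, -26.590 + 1.306] = [-27.870, -25.284]. RSS = √0.364245 = 0.604.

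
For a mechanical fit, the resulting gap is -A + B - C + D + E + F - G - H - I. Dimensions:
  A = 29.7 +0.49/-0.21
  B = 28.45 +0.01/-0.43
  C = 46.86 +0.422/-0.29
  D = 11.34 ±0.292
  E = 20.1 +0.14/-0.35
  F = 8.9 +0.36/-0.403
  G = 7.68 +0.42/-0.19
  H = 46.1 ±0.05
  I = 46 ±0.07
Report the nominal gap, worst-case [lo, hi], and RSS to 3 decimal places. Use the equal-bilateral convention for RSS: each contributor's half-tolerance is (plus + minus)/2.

Stack each dimension's contribution:
  -A: nom -29.700 → Σnom=-29.700; wc +0.210/-0.490 → slack +0.210/-0.490; half-tol=0.350, Σhalf²=0.122500
  +B: nom +28.450 → Σnom=-1.250; wc +0.010/-0.430 → slack +0.220/-0.920; half-tol=0.220, Σhalf²=0.170900
  -C: nom -46.860 → Σnom=-48.110; wc +0.290/-0.422 → slack +0.510/-1.342; half-tol=0.356, Σhalf²=0.297636
  +D: nom +11.340 → Σnom=-36.770; wc +0.292/-0.292 → slack +0.802/-1.634; half-tol=0.292, Σhalf²=0.382900
  +E: nom +20.100 → Σnom=-16.670; wc +0.140/-0.350 → slack +0.942/-1.984; half-tol=0.245, Σhalf²=0.442925
  +F: nom +8.900 → Σnom=-7.770; wc +0.360/-0.403 → slack +1.302/-2.387; half-tol=0.382, Σhalf²=0.588467
  -G: nom -7.680 → Σnom=-15.450; wc +0.190/-0.420 → slack +1.492/-2.807; half-tol=0.305, Σhalf²=0.681492
  -H: nom -46.100 → Σnom=-61.550; wc +0.050/-0.050 → slack +1.542/-2.857; half-tol=0.050, Σhalf²=0.683992
  -I: nom -46.000 → Σnom=-107.550; wc +0.070/-0.070 → slack +1.612/-2.927; half-tol=0.070, Σhalf²=0.688892
Nominal = -107.550. Worst-case = [-107.550 - 2.927, -107.550 + 1.612] = [-110.477, -105.938]. RSS = √0.688892 = 0.830.

nominal=-107.550 wc=[-110.477,-105.938] rss=0.830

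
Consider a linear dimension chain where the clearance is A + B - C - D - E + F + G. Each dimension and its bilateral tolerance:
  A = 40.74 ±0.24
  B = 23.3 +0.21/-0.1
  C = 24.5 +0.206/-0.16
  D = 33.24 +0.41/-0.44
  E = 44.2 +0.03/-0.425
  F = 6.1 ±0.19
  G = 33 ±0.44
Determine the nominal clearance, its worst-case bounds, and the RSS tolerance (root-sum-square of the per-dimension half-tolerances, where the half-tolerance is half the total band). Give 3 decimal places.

nominal=1.200 wc=[-0.416,3.305] rss=0.760

Stack each dimension's contribution:
  +A: nom +40.740 → Σnom=40.740; wc +0.240/-0.240 → slack +0.240/-0.240; half-tol=0.240, Σhalf²=0.057600
  +B: nom +23.300 → Σnom=64.040; wc +0.210/-0.100 → slack +0.450/-0.340; half-tol=0.155, Σhalf²=0.081625
  -C: nom -24.500 → Σnom=39.540; wc +0.160/-0.206 → slack +0.610/-0.546; half-tol=0.183, Σhalf²=0.115114
  -D: nom -33.240 → Σnom=6.300; wc +0.440/-0.410 → slack +1.050/-0.956; half-tol=0.425, Σhalf²=0.295739
  -E: nom -44.200 → Σnom=-37.900; wc +0.425/-0.030 → slack +1.475/-0.986; half-tol=0.227, Σhalf²=0.347495
  +F: nom +6.100 → Σnom=-31.800; wc +0.190/-0.190 → slack +1.665/-1.176; half-tol=0.190, Σhalf²=0.383595
  +G: nom +33.000 → Σnom=1.200; wc +0.440/-0.440 → slack +2.105/-1.616; half-tol=0.440, Σhalf²=0.577195
Nominal = 1.200. Worst-case = [1.200 - 1.616, 1.200 + 2.105] = [-0.416, 3.305]. RSS = √0.577195 = 0.760.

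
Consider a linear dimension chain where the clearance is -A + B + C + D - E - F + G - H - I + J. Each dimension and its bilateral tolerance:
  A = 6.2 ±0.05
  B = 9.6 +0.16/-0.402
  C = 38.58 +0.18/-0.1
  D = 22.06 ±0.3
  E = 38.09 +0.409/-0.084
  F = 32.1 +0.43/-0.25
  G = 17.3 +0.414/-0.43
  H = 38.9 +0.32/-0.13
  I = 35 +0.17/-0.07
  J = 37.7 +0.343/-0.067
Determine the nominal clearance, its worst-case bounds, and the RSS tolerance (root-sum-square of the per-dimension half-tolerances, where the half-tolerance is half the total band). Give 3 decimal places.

nominal=-25.050 wc=[-27.728,-23.069] rss=0.808

Stack each dimension's contribution:
  -A: nom -6.200 → Σnom=-6.200; wc +0.050/-0.050 → slack +0.050/-0.050; half-tol=0.050, Σhalf²=0.002500
  +B: nom +9.600 → Σnom=3.400; wc +0.160/-0.402 → slack +0.210/-0.452; half-tol=0.281, Σhalf²=0.081461
  +C: nom +38.580 → Σnom=41.980; wc +0.180/-0.100 → slack +0.390/-0.552; half-tol=0.140, Σhalf²=0.101061
  +D: nom +22.060 → Σnom=64.040; wc +0.300/-0.300 → slack +0.690/-0.852; half-tol=0.300, Σhalf²=0.191061
  -E: nom -38.090 → Σnom=25.950; wc +0.084/-0.409 → slack +0.774/-1.261; half-tol=0.246, Σhalf²=0.251823
  -F: nom -32.100 → Σnom=-6.150; wc +0.250/-0.430 → slack +1.024/-1.691; half-tol=0.340, Σhalf²=0.367423
  +G: nom +17.300 → Σnom=11.150; wc +0.414/-0.430 → slack +1.438/-2.121; half-tol=0.422, Σhalf²=0.545507
  -H: nom -38.900 → Σnom=-27.750; wc +0.130/-0.320 → slack +1.568/-2.441; half-tol=0.225, Σhalf²=0.596132
  -I: nom -35.000 → Σnom=-62.750; wc +0.070/-0.170 → slack +1.638/-2.611; half-tol=0.120, Σhalf²=0.610532
  +J: nom +37.700 → Σnom=-25.050; wc +0.343/-0.067 → slack +1.981/-2.678; half-tol=0.205, Σhalf²=0.652557
Nominal = -25.050. Worst-case = [-25.050 - 2.678, -25.050 + 1.981] = [-27.728, -23.069]. RSS = √0.652557 = 0.808.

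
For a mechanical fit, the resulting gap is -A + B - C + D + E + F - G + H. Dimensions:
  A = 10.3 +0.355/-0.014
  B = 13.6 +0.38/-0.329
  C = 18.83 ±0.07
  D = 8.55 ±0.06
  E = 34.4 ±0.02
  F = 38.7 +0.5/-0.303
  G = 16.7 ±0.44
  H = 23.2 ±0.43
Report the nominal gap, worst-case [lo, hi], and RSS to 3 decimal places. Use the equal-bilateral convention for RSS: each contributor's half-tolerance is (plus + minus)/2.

Stack each dimension's contribution:
  -A: nom -10.300 → Σnom=-10.300; wc +0.014/-0.355 → slack +0.014/-0.355; half-tol=0.184, Σhalf²=0.034040
  +B: nom +13.600 → Σnom=3.300; wc +0.380/-0.329 → slack +0.394/-0.684; half-tol=0.355, Σhalf²=0.159711
  -C: nom -18.830 → Σnom=-15.530; wc +0.070/-0.070 → slack +0.464/-0.754; half-tol=0.070, Σhalf²=0.164611
  +D: nom +8.550 → Σnom=-6.980; wc +0.060/-0.060 → slack +0.524/-0.814; half-tol=0.060, Σhalf²=0.168211
  +E: nom +34.400 → Σnom=27.420; wc +0.020/-0.020 → slack +0.544/-0.834; half-tol=0.020, Σhalf²=0.168611
  +F: nom +38.700 → Σnom=66.120; wc +0.500/-0.303 → slack +1.044/-1.137; half-tol=0.401, Σhalf²=0.329813
  -G: nom -16.700 → Σnom=49.420; wc +0.440/-0.440 → slack +1.484/-1.577; half-tol=0.440, Σhalf²=0.523413
  +H: nom +23.200 → Σnom=72.620; wc +0.430/-0.430 → slack +1.914/-2.007; half-tol=0.430, Σhalf²=0.708313
Nominal = 72.620. Worst-case = [72.620 - 2.007, 72.620 + 1.914] = [70.613, 74.534]. RSS = √0.708313 = 0.842.

nominal=72.620 wc=[70.613,74.534] rss=0.842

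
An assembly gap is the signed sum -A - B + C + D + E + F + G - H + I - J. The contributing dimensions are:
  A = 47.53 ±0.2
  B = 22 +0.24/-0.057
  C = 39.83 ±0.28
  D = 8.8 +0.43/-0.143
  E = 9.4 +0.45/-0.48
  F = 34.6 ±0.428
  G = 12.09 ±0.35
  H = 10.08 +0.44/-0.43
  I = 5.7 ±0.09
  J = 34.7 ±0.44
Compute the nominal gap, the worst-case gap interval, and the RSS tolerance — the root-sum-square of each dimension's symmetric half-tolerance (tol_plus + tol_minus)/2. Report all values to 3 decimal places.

nominal=-3.890 wc=[-6.981,-0.735] rss=1.066

Stack each dimension's contribution:
  -A: nom -47.530 → Σnom=-47.530; wc +0.200/-0.200 → slack +0.200/-0.200; half-tol=0.200, Σhalf²=0.040000
  -B: nom -22.000 → Σnom=-69.530; wc +0.057/-0.240 → slack +0.257/-0.440; half-tol=0.148, Σhalf²=0.062052
  +C: nom +39.830 → Σnom=-29.700; wc +0.280/-0.280 → slack +0.537/-0.720; half-tol=0.280, Σhalf²=0.140452
  +D: nom +8.800 → Σnom=-20.900; wc +0.430/-0.143 → slack +0.967/-0.863; half-tol=0.286, Σhalf²=0.222534
  +E: nom +9.400 → Σnom=-11.500; wc +0.450/-0.480 → slack +1.417/-1.343; half-tol=0.465, Σhalf²=0.438759
  +F: nom +34.600 → Σnom=23.100; wc +0.428/-0.428 → slack +1.845/-1.771; half-tol=0.428, Σhalf²=0.621943
  +G: nom +12.090 → Σnom=35.190; wc +0.350/-0.350 → slack +2.195/-2.121; half-tol=0.350, Σhalf²=0.744443
  -H: nom -10.080 → Σnom=25.110; wc +0.430/-0.440 → slack +2.625/-2.561; half-tol=0.435, Σhalf²=0.933668
  +I: nom +5.700 → Σnom=30.810; wc +0.090/-0.090 → slack +2.715/-2.651; half-tol=0.090, Σhalf²=0.941768
  -J: nom -34.700 → Σnom=-3.890; wc +0.440/-0.440 → slack +3.155/-3.091; half-tol=0.440, Σhalf²=1.135368
Nominal = -3.890. Worst-case = [-3.890 - 3.091, -3.890 + 3.155] = [-6.981, -0.735]. RSS = √1.135368 = 1.066.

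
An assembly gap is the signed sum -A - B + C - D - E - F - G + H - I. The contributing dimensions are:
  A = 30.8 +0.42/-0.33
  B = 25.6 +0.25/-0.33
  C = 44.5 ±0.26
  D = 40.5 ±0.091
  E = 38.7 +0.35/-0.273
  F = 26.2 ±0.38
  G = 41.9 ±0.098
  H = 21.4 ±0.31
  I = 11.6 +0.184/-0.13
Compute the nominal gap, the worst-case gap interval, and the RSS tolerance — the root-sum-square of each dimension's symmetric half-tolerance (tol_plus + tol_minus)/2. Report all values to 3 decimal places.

Stack each dimension's contribution:
  -A: nom -30.800 → Σnom=-30.800; wc +0.330/-0.420 → slack +0.330/-0.420; half-tol=0.375, Σhalf²=0.140625
  -B: nom -25.600 → Σnom=-56.400; wc +0.330/-0.250 → slack +0.660/-0.670; half-tol=0.290, Σhalf²=0.224725
  +C: nom +44.500 → Σnom=-11.900; wc +0.260/-0.260 → slack +0.920/-0.930; half-tol=0.260, Σhalf²=0.292325
  -D: nom -40.500 → Σnom=-52.400; wc +0.091/-0.091 → slack +1.011/-1.021; half-tol=0.091, Σhalf²=0.300606
  -E: nom -38.700 → Σnom=-91.100; wc +0.273/-0.350 → slack +1.284/-1.371; half-tol=0.311, Σhalf²=0.397638
  -F: nom -26.200 → Σnom=-117.300; wc +0.380/-0.380 → slack +1.664/-1.751; half-tol=0.380, Σhalf²=0.542038
  -G: nom -41.900 → Σnom=-159.200; wc +0.098/-0.098 → slack +1.762/-1.849; half-tol=0.098, Σhalf²=0.551642
  +H: nom +21.400 → Σnom=-137.800; wc +0.310/-0.310 → slack +2.072/-2.159; half-tol=0.310, Σhalf²=0.647742
  -I: nom -11.600 → Σnom=-149.400; wc +0.130/-0.184 → slack +2.202/-2.343; half-tol=0.157, Σhalf²=0.672391
Nominal = -149.400. Worst-case = [-149.400 - 2.343, -149.400 + 2.202] = [-151.743, -147.198]. RSS = √0.672391 = 0.820.

nominal=-149.400 wc=[-151.743,-147.198] rss=0.820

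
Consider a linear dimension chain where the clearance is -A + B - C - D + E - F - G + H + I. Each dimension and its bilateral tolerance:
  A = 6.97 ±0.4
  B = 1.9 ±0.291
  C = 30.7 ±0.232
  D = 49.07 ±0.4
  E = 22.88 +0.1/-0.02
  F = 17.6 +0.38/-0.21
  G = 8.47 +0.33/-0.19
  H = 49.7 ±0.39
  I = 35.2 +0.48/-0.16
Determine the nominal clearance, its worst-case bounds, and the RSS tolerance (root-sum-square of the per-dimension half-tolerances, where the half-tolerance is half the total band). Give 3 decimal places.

nominal=-3.130 wc=[-5.733,-0.437] rss=0.933

Stack each dimension's contribution:
  -A: nom -6.970 → Σnom=-6.970; wc +0.400/-0.400 → slack +0.400/-0.400; half-tol=0.400, Σhalf²=0.160000
  +B: nom +1.900 → Σnom=-5.070; wc +0.291/-0.291 → slack +0.691/-0.691; half-tol=0.291, Σhalf²=0.244681
  -C: nom -30.700 → Σnom=-35.770; wc +0.232/-0.232 → slack +0.923/-0.923; half-tol=0.232, Σhalf²=0.298505
  -D: nom -49.070 → Σnom=-84.840; wc +0.400/-0.400 → slack +1.323/-1.323; half-tol=0.400, Σhalf²=0.458505
  +E: nom +22.880 → Σnom=-61.960; wc +0.100/-0.020 → slack +1.423/-1.343; half-tol=0.060, Σhalf²=0.462105
  -F: nom -17.600 → Σnom=-79.560; wc +0.210/-0.380 → slack +1.633/-1.723; half-tol=0.295, Σhalf²=0.549130
  -G: nom -8.470 → Σnom=-88.030; wc +0.190/-0.330 → slack +1.823/-2.053; half-tol=0.260, Σhalf²=0.616730
  +H: nom +49.700 → Σnom=-38.330; wc +0.390/-0.390 → slack +2.213/-2.443; half-tol=0.390, Σhalf²=0.768830
  +I: nom +35.200 → Σnom=-3.130; wc +0.480/-0.160 → slack +2.693/-2.603; half-tol=0.320, Σhalf²=0.871230
Nominal = -3.130. Worst-case = [-3.130 - 2.603, -3.130 + 2.693] = [-5.733, -0.437]. RSS = √0.871230 = 0.933.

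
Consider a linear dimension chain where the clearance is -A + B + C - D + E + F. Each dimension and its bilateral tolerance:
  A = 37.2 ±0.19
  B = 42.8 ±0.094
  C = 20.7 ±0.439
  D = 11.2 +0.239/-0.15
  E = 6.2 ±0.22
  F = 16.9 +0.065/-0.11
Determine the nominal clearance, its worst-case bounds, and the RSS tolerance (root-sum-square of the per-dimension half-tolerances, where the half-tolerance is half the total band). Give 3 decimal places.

Stack each dimension's contribution:
  -A: nom -37.200 → Σnom=-37.200; wc +0.190/-0.190 → slack +0.190/-0.190; half-tol=0.190, Σhalf²=0.036100
  +B: nom +42.800 → Σnom=5.600; wc +0.094/-0.094 → slack +0.284/-0.284; half-tol=0.094, Σhalf²=0.044936
  +C: nom +20.700 → Σnom=26.300; wc +0.439/-0.439 → slack +0.723/-0.723; half-tol=0.439, Σhalf²=0.237657
  -D: nom -11.200 → Σnom=15.100; wc +0.150/-0.239 → slack +0.873/-0.962; half-tol=0.195, Σhalf²=0.275487
  +E: nom +6.200 → Σnom=21.300; wc +0.220/-0.220 → slack +1.093/-1.182; half-tol=0.220, Σhalf²=0.323887
  +F: nom +16.900 → Σnom=38.200; wc +0.065/-0.110 → slack +1.158/-1.292; half-tol=0.087, Σhalf²=0.331543
Nominal = 38.200. Worst-case = [38.200 - 1.292, 38.200 + 1.158] = [36.908, 39.358]. RSS = √0.331543 = 0.576.

nominal=38.200 wc=[36.908,39.358] rss=0.576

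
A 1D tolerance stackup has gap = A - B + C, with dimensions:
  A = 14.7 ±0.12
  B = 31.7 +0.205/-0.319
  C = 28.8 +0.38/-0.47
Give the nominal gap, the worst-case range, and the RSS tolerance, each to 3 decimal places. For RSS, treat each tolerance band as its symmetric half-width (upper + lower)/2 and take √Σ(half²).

Stack each dimension's contribution:
  +A: nom +14.700 → Σnom=14.700; wc +0.120/-0.120 → slack +0.120/-0.120; half-tol=0.120, Σhalf²=0.014400
  -B: nom -31.700 → Σnom=-17.000; wc +0.319/-0.205 → slack +0.439/-0.325; half-tol=0.262, Σhalf²=0.083044
  +C: nom +28.800 → Σnom=11.800; wc +0.380/-0.470 → slack +0.819/-0.795; half-tol=0.425, Σhalf²=0.263669
Nominal = 11.800. Worst-case = [11.800 - 0.795, 11.800 + 0.819] = [11.005, 12.619]. RSS = √0.263669 = 0.513.

nominal=11.800 wc=[11.005,12.619] rss=0.513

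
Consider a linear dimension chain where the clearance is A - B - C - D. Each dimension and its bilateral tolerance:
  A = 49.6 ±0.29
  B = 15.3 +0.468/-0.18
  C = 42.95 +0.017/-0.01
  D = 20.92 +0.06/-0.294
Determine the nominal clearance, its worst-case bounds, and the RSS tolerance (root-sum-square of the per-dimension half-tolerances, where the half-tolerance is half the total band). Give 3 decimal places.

nominal=-29.570 wc=[-30.405,-28.796] rss=0.470

Stack each dimension's contribution:
  +A: nom +49.600 → Σnom=49.600; wc +0.290/-0.290 → slack +0.290/-0.290; half-tol=0.290, Σhalf²=0.084100
  -B: nom -15.300 → Σnom=34.300; wc +0.180/-0.468 → slack +0.470/-0.758; half-tol=0.324, Σhalf²=0.189076
  -C: nom -42.950 → Σnom=-8.650; wc +0.010/-0.017 → slack +0.480/-0.775; half-tol=0.014, Σhalf²=0.189258
  -D: nom -20.920 → Σnom=-29.570; wc +0.294/-0.060 → slack +0.774/-0.835; half-tol=0.177, Σhalf²=0.220587
Nominal = -29.570. Worst-case = [-29.570 - 0.835, -29.570 + 0.774] = [-30.405, -28.796]. RSS = √0.220587 = 0.470.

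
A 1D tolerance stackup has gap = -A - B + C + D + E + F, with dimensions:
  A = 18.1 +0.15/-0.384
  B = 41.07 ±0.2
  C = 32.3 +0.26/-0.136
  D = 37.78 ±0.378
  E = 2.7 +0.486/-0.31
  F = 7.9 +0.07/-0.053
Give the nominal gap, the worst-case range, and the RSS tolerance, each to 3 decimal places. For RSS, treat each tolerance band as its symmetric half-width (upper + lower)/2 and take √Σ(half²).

nominal=21.510 wc=[20.283,23.288] rss=0.675

Stack each dimension's contribution:
  -A: nom -18.100 → Σnom=-18.100; wc +0.384/-0.150 → slack +0.384/-0.150; half-tol=0.267, Σhalf²=0.071289
  -B: nom -41.070 → Σnom=-59.170; wc +0.200/-0.200 → slack +0.584/-0.350; half-tol=0.200, Σhalf²=0.111289
  +C: nom +32.300 → Σnom=-26.870; wc +0.260/-0.136 → slack +0.844/-0.486; half-tol=0.198, Σhalf²=0.150493
  +D: nom +37.780 → Σnom=10.910; wc +0.378/-0.378 → slack +1.222/-0.864; half-tol=0.378, Σhalf²=0.293377
  +E: nom +2.700 → Σnom=13.610; wc +0.486/-0.310 → slack +1.708/-1.174; half-tol=0.398, Σhalf²=0.451781
  +F: nom +7.900 → Σnom=21.510; wc +0.070/-0.053 → slack +1.778/-1.227; half-tol=0.061, Σhalf²=0.455563
Nominal = 21.510. Worst-case = [21.510 - 1.227, 21.510 + 1.778] = [20.283, 23.288]. RSS = √0.455563 = 0.675.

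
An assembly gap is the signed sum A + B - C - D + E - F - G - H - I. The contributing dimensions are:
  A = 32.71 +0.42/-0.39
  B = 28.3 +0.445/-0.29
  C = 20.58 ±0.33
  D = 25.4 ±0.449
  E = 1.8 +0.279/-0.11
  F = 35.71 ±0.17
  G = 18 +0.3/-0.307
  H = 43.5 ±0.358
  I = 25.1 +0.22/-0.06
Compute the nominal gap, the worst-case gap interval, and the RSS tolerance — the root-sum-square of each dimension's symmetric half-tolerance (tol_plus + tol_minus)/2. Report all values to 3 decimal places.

nominal=-105.480 wc=[-108.097,-102.662] rss=0.957

Stack each dimension's contribution:
  +A: nom +32.710 → Σnom=32.710; wc +0.420/-0.390 → slack +0.420/-0.390; half-tol=0.405, Σhalf²=0.164025
  +B: nom +28.300 → Σnom=61.010; wc +0.445/-0.290 → slack +0.865/-0.680; half-tol=0.367, Σhalf²=0.299081
  -C: nom -20.580 → Σnom=40.430; wc +0.330/-0.330 → slack +1.195/-1.010; half-tol=0.330, Σhalf²=0.407981
  -D: nom -25.400 → Σnom=15.030; wc +0.449/-0.449 → slack +1.644/-1.459; half-tol=0.449, Σhalf²=0.609582
  +E: nom +1.800 → Σnom=16.830; wc +0.279/-0.110 → slack +1.923/-1.569; half-tol=0.195, Σhalf²=0.647412
  -F: nom -35.710 → Σnom=-18.880; wc +0.170/-0.170 → slack +2.093/-1.739; half-tol=0.170, Σhalf²=0.676312
  -G: nom -18.000 → Σnom=-36.880; wc +0.307/-0.300 → slack +2.400/-2.039; half-tol=0.303, Σhalf²=0.768425
  -H: nom -43.500 → Σnom=-80.380; wc +0.358/-0.358 → slack +2.758/-2.397; half-tol=0.358, Σhalf²=0.896589
  -I: nom -25.100 → Σnom=-105.480; wc +0.060/-0.220 → slack +2.818/-2.617; half-tol=0.140, Σhalf²=0.916189
Nominal = -105.480. Worst-case = [-105.480 - 2.617, -105.480 + 2.818] = [-108.097, -102.662]. RSS = √0.916189 = 0.957.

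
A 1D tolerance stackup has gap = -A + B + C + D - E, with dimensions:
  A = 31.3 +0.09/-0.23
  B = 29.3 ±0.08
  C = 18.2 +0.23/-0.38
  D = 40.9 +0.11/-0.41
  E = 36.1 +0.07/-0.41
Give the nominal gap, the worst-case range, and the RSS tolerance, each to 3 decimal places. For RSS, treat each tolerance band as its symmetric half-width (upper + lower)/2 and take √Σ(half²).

nominal=21.000 wc=[19.970,22.060] rss=0.500

Stack each dimension's contribution:
  -A: nom -31.300 → Σnom=-31.300; wc +0.230/-0.090 → slack +0.230/-0.090; half-tol=0.160, Σhalf²=0.025600
  +B: nom +29.300 → Σnom=-2.000; wc +0.080/-0.080 → slack +0.310/-0.170; half-tol=0.080, Σhalf²=0.032000
  +C: nom +18.200 → Σnom=16.200; wc +0.230/-0.380 → slack +0.540/-0.550; half-tol=0.305, Σhalf²=0.125025
  +D: nom +40.900 → Σnom=57.100; wc +0.110/-0.410 → slack +0.650/-0.960; half-tol=0.260, Σhalf²=0.192625
  -E: nom -36.100 → Σnom=21.000; wc +0.410/-0.070 → slack +1.060/-1.030; half-tol=0.240, Σhalf²=0.250225
Nominal = 21.000. Worst-case = [21.000 - 1.030, 21.000 + 1.060] = [19.970, 22.060]. RSS = √0.250225 = 0.500.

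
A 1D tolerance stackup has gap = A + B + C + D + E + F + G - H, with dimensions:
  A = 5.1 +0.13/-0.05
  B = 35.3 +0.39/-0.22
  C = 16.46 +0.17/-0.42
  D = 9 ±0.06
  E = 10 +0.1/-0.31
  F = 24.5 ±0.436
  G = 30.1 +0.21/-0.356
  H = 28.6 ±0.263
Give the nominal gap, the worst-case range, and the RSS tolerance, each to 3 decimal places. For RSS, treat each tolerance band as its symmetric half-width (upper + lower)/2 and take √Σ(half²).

nominal=101.860 wc=[99.745,103.619] rss=0.757

Stack each dimension's contribution:
  +A: nom +5.100 → Σnom=5.100; wc +0.130/-0.050 → slack +0.130/-0.050; half-tol=0.090, Σhalf²=0.008100
  +B: nom +35.300 → Σnom=40.400; wc +0.390/-0.220 → slack +0.520/-0.270; half-tol=0.305, Σhalf²=0.101125
  +C: nom +16.460 → Σnom=56.860; wc +0.170/-0.420 → slack +0.690/-0.690; half-tol=0.295, Σhalf²=0.188150
  +D: nom +9.000 → Σnom=65.860; wc +0.060/-0.060 → slack +0.750/-0.750; half-tol=0.060, Σhalf²=0.191750
  +E: nom +10.000 → Σnom=75.860; wc +0.100/-0.310 → slack +0.850/-1.060; half-tol=0.205, Σhalf²=0.233775
  +F: nom +24.500 → Σnom=100.360; wc +0.436/-0.436 → slack +1.286/-1.496; half-tol=0.436, Σhalf²=0.423871
  +G: nom +30.100 → Σnom=130.460; wc +0.210/-0.356 → slack +1.496/-1.852; half-tol=0.283, Σhalf²=0.503960
  -H: nom -28.600 → Σnom=101.860; wc +0.263/-0.263 → slack +1.759/-2.115; half-tol=0.263, Σhalf²=0.573129
Nominal = 101.860. Worst-case = [101.860 - 2.115, 101.860 + 1.759] = [99.745, 103.619]. RSS = √0.573129 = 0.757.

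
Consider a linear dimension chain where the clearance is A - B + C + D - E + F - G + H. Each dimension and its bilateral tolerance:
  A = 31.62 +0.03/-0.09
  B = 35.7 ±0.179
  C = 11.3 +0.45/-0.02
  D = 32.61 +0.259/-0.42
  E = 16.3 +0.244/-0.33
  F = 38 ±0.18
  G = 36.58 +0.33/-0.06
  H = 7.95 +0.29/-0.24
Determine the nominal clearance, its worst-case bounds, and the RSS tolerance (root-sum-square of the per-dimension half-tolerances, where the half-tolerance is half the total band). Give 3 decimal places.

Stack each dimension's contribution:
  +A: nom +31.620 → Σnom=31.620; wc +0.030/-0.090 → slack +0.030/-0.090; half-tol=0.060, Σhalf²=0.003600
  -B: nom -35.700 → Σnom=-4.080; wc +0.179/-0.179 → slack +0.209/-0.269; half-tol=0.179, Σhalf²=0.035641
  +C: nom +11.300 → Σnom=7.220; wc +0.450/-0.020 → slack +0.659/-0.289; half-tol=0.235, Σhalf²=0.090866
  +D: nom +32.610 → Σnom=39.830; wc +0.259/-0.420 → slack +0.918/-0.709; half-tol=0.340, Σhalf²=0.206126
  -E: nom -16.300 → Σnom=23.530; wc +0.330/-0.244 → slack +1.248/-0.953; half-tol=0.287, Σhalf²=0.288495
  +F: nom +38.000 → Σnom=61.530; wc +0.180/-0.180 → slack +1.428/-1.133; half-tol=0.180, Σhalf²=0.320895
  -G: nom -36.580 → Σnom=24.950; wc +0.060/-0.330 → slack +1.488/-1.463; half-tol=0.195, Σhalf²=0.358920
  +H: nom +7.950 → Σnom=32.900; wc +0.290/-0.240 → slack +1.778/-1.703; half-tol=0.265, Σhalf²=0.429145
Nominal = 32.900. Worst-case = [32.900 - 1.703, 32.900 + 1.778] = [31.197, 34.678]. RSS = √0.429145 = 0.655.

nominal=32.900 wc=[31.197,34.678] rss=0.655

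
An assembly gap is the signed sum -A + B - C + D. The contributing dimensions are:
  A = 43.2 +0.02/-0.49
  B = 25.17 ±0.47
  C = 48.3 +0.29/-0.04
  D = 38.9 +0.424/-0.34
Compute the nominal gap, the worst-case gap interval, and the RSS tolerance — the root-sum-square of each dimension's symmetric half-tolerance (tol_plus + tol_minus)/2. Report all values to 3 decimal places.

Stack each dimension's contribution:
  -A: nom -43.200 → Σnom=-43.200; wc +0.490/-0.020 → slack +0.490/-0.020; half-tol=0.255, Σhalf²=0.065025
  +B: nom +25.170 → Σnom=-18.030; wc +0.470/-0.470 → slack +0.960/-0.490; half-tol=0.470, Σhalf²=0.285925
  -C: nom -48.300 → Σnom=-66.330; wc +0.040/-0.290 → slack +1.000/-0.780; half-tol=0.165, Σhalf²=0.313150
  +D: nom +38.900 → Σnom=-27.430; wc +0.424/-0.340 → slack +1.424/-1.120; half-tol=0.382, Σhalf²=0.459074
Nominal = -27.430. Worst-case = [-27.430 - 1.120, -27.430 + 1.424] = [-28.550, -26.006]. RSS = √0.459074 = 0.678.

nominal=-27.430 wc=[-28.550,-26.006] rss=0.678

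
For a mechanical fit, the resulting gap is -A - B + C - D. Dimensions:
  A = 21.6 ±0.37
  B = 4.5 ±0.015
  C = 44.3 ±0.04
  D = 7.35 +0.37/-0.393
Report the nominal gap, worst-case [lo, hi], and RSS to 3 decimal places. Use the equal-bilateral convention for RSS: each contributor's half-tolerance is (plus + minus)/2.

nominal=10.850 wc=[10.055,11.668] rss=0.533

Stack each dimension's contribution:
  -A: nom -21.600 → Σnom=-21.600; wc +0.370/-0.370 → slack +0.370/-0.370; half-tol=0.370, Σhalf²=0.136900
  -B: nom -4.500 → Σnom=-26.100; wc +0.015/-0.015 → slack +0.385/-0.385; half-tol=0.015, Σhalf²=0.137125
  +C: nom +44.300 → Σnom=18.200; wc +0.040/-0.040 → slack +0.425/-0.425; half-tol=0.040, Σhalf²=0.138725
  -D: nom -7.350 → Σnom=10.850; wc +0.393/-0.370 → slack +0.818/-0.795; half-tol=0.382, Σhalf²=0.284267
Nominal = 10.850. Worst-case = [10.850 - 0.795, 10.850 + 0.818] = [10.055, 11.668]. RSS = √0.284267 = 0.533.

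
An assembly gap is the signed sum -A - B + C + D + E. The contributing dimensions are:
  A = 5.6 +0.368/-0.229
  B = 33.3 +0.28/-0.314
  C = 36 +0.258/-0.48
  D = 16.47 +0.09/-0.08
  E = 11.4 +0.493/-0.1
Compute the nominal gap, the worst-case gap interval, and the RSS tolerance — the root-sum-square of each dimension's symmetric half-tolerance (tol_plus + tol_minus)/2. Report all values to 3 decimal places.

nominal=24.970 wc=[23.662,26.354] rss=0.639

Stack each dimension's contribution:
  -A: nom -5.600 → Σnom=-5.600; wc +0.229/-0.368 → slack +0.229/-0.368; half-tol=0.298, Σhalf²=0.089102
  -B: nom -33.300 → Σnom=-38.900; wc +0.314/-0.280 → slack +0.543/-0.648; half-tol=0.297, Σhalf²=0.177311
  +C: nom +36.000 → Σnom=-2.900; wc +0.258/-0.480 → slack +0.801/-1.128; half-tol=0.369, Σhalf²=0.313472
  +D: nom +16.470 → Σnom=13.570; wc +0.090/-0.080 → slack +0.891/-1.208; half-tol=0.085, Σhalf²=0.320697
  +E: nom +11.400 → Σnom=24.970; wc +0.493/-0.100 → slack +1.384/-1.308; half-tol=0.296, Σhalf²=0.408609
Nominal = 24.970. Worst-case = [24.970 - 1.308, 24.970 + 1.384] = [23.662, 26.354]. RSS = √0.408609 = 0.639.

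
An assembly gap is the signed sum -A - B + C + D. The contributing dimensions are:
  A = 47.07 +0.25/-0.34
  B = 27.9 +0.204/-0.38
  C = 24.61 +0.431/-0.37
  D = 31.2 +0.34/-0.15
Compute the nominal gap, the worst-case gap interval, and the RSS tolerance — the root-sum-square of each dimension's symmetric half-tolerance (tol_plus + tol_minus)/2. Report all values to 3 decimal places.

nominal=-19.160 wc=[-20.134,-17.669] rss=0.627

Stack each dimension's contribution:
  -A: nom -47.070 → Σnom=-47.070; wc +0.340/-0.250 → slack +0.340/-0.250; half-tol=0.295, Σhalf²=0.087025
  -B: nom -27.900 → Σnom=-74.970; wc +0.380/-0.204 → slack +0.720/-0.454; half-tol=0.292, Σhalf²=0.172289
  +C: nom +24.610 → Σnom=-50.360; wc +0.431/-0.370 → slack +1.151/-0.824; half-tol=0.400, Σhalf²=0.332689
  +D: nom +31.200 → Σnom=-19.160; wc +0.340/-0.150 → slack +1.491/-0.974; half-tol=0.245, Σhalf²=0.392714
Nominal = -19.160. Worst-case = [-19.160 - 0.974, -19.160 + 1.491] = [-20.134, -17.669]. RSS = √0.392714 = 0.627.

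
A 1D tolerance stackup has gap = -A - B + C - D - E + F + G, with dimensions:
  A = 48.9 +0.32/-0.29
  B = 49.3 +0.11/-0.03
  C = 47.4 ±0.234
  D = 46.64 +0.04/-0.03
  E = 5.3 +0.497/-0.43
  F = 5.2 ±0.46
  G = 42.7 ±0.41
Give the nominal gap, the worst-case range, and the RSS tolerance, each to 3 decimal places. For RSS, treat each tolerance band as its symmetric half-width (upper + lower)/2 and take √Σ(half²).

nominal=-54.840 wc=[-56.911,-52.956] rss=0.865

Stack each dimension's contribution:
  -A: nom -48.900 → Σnom=-48.900; wc +0.290/-0.320 → slack +0.290/-0.320; half-tol=0.305, Σhalf²=0.093025
  -B: nom -49.300 → Σnom=-98.200; wc +0.030/-0.110 → slack +0.320/-0.430; half-tol=0.070, Σhalf²=0.097925
  +C: nom +47.400 → Σnom=-50.800; wc +0.234/-0.234 → slack +0.554/-0.664; half-tol=0.234, Σhalf²=0.152681
  -D: nom -46.640 → Σnom=-97.440; wc +0.030/-0.040 → slack +0.584/-0.704; half-tol=0.035, Σhalf²=0.153906
  -E: nom -5.300 → Σnom=-102.740; wc +0.430/-0.497 → slack +1.014/-1.201; half-tol=0.464, Σhalf²=0.368738
  +F: nom +5.200 → Σnom=-97.540; wc +0.460/-0.460 → slack +1.474/-1.661; half-tol=0.460, Σhalf²=0.580338
  +G: nom +42.700 → Σnom=-54.840; wc +0.410/-0.410 → slack +1.884/-2.071; half-tol=0.410, Σhalf²=0.748438
Nominal = -54.840. Worst-case = [-54.840 - 2.071, -54.840 + 1.884] = [-56.911, -52.956]. RSS = √0.748438 = 0.865.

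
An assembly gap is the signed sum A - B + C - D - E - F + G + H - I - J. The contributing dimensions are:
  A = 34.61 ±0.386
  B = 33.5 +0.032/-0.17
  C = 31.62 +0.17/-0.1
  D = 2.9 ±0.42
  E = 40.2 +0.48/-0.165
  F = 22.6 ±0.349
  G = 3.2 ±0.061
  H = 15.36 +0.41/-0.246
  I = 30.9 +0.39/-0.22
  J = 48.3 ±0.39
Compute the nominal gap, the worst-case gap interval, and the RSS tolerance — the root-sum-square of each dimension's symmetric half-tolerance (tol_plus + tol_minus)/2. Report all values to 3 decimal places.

Stack each dimension's contribution:
  +A: nom +34.610 → Σnom=34.610; wc +0.386/-0.386 → slack +0.386/-0.386; half-tol=0.386, Σhalf²=0.148996
  -B: nom -33.500 → Σnom=1.110; wc +0.170/-0.032 → slack +0.556/-0.418; half-tol=0.101, Σhalf²=0.159197
  +C: nom +31.620 → Σnom=32.730; wc +0.170/-0.100 → slack +0.726/-0.518; half-tol=0.135, Σhalf²=0.177422
  -D: nom -2.900 → Σnom=29.830; wc +0.420/-0.420 → slack +1.146/-0.938; half-tol=0.420, Σhalf²=0.353822
  -E: nom -40.200 → Σnom=-10.370; wc +0.165/-0.480 → slack +1.311/-1.418; half-tol=0.323, Σhalf²=0.457828
  -F: nom -22.600 → Σnom=-32.970; wc +0.349/-0.349 → slack +1.660/-1.767; half-tol=0.349, Σhalf²=0.579629
  +G: nom +3.200 → Σnom=-29.770; wc +0.061/-0.061 → slack +1.721/-1.828; half-tol=0.061, Σhalf²=0.583350
  +H: nom +15.360 → Σnom=-14.410; wc +0.410/-0.246 → slack +2.131/-2.074; half-tol=0.328, Σhalf²=0.690934
  -I: nom -30.900 → Σnom=-45.310; wc +0.220/-0.390 → slack +2.351/-2.464; half-tol=0.305, Σhalf²=0.783959
  -J: nom -48.300 → Σnom=-93.610; wc +0.390/-0.390 → slack +2.741/-2.854; half-tol=0.390, Σhalf²=0.936059
Nominal = -93.610. Worst-case = [-93.610 - 2.854, -93.610 + 2.741] = [-96.464, -90.869]. RSS = √0.936059 = 0.968.

nominal=-93.610 wc=[-96.464,-90.869] rss=0.968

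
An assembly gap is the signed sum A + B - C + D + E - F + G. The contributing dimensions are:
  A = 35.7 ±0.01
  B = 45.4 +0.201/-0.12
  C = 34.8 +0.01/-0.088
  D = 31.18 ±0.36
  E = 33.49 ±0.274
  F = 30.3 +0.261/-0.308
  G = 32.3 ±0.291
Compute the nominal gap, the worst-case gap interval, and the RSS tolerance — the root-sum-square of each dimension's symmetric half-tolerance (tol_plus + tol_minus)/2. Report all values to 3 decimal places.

nominal=112.970 wc=[111.644,114.502] rss=0.631

Stack each dimension's contribution:
  +A: nom +35.700 → Σnom=35.700; wc +0.010/-0.010 → slack +0.010/-0.010; half-tol=0.010, Σhalf²=0.000100
  +B: nom +45.400 → Σnom=81.100; wc +0.201/-0.120 → slack +0.211/-0.130; half-tol=0.161, Σhalf²=0.025860
  -C: nom -34.800 → Σnom=46.300; wc +0.088/-0.010 → slack +0.299/-0.140; half-tol=0.049, Σhalf²=0.028261
  +D: nom +31.180 → Σnom=77.480; wc +0.360/-0.360 → slack +0.659/-0.500; half-tol=0.360, Σhalf²=0.157861
  +E: nom +33.490 → Σnom=110.970; wc +0.274/-0.274 → slack +0.933/-0.774; half-tol=0.274, Σhalf²=0.232937
  -F: nom -30.300 → Σnom=80.670; wc +0.308/-0.261 → slack +1.241/-1.035; half-tol=0.284, Σhalf²=0.313878
  +G: nom +32.300 → Σnom=112.970; wc +0.291/-0.291 → slack +1.532/-1.326; half-tol=0.291, Σhalf²=0.398559
Nominal = 112.970. Worst-case = [112.970 - 1.326, 112.970 + 1.532] = [111.644, 114.502]. RSS = √0.398559 = 0.631.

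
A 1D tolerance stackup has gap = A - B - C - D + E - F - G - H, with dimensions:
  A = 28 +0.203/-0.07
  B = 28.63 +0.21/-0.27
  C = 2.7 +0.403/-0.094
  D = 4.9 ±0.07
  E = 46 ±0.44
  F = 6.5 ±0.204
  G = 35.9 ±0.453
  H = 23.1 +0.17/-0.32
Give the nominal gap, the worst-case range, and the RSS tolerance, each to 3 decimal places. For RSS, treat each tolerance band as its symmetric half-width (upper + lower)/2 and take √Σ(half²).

Stack each dimension's contribution:
  +A: nom +28.000 → Σnom=28.000; wc +0.203/-0.070 → slack +0.203/-0.070; half-tol=0.137, Σhalf²=0.018632
  -B: nom -28.630 → Σnom=-0.630; wc +0.270/-0.210 → slack +0.473/-0.280; half-tol=0.240, Σhalf²=0.076232
  -C: nom -2.700 → Σnom=-3.330; wc +0.094/-0.403 → slack +0.567/-0.683; half-tol=0.248, Σhalf²=0.137985
  -D: nom -4.900 → Σnom=-8.230; wc +0.070/-0.070 → slack +0.637/-0.753; half-tol=0.070, Σhalf²=0.142884
  +E: nom +46.000 → Σnom=37.770; wc +0.440/-0.440 → slack +1.077/-1.193; half-tol=0.440, Σhalf²=0.336484
  -F: nom -6.500 → Σnom=31.270; wc +0.204/-0.204 → slack +1.281/-1.397; half-tol=0.204, Σhalf²=0.378100
  -G: nom -35.900 → Σnom=-4.630; wc +0.453/-0.453 → slack +1.734/-1.850; half-tol=0.453, Σhalf²=0.583309
  -H: nom -23.100 → Σnom=-27.730; wc +0.320/-0.170 → slack +2.054/-2.020; half-tol=0.245, Σhalf²=0.643334
Nominal = -27.730. Worst-case = [-27.730 - 2.020, -27.730 + 2.054] = [-29.750, -25.676]. RSS = √0.643334 = 0.802.

nominal=-27.730 wc=[-29.750,-25.676] rss=0.802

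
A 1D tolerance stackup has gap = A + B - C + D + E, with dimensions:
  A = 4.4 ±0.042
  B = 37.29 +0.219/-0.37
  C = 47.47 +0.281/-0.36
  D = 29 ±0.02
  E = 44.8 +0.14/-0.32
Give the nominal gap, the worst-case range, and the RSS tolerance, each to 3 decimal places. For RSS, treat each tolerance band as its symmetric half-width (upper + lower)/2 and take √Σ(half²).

nominal=68.020 wc=[66.987,68.801] rss=0.494

Stack each dimension's contribution:
  +A: nom +4.400 → Σnom=4.400; wc +0.042/-0.042 → slack +0.042/-0.042; half-tol=0.042, Σhalf²=0.001764
  +B: nom +37.290 → Σnom=41.690; wc +0.219/-0.370 → slack +0.261/-0.412; half-tol=0.294, Σhalf²=0.088494
  -C: nom -47.470 → Σnom=-5.780; wc +0.360/-0.281 → slack +0.621/-0.693; half-tol=0.321, Σhalf²=0.191215
  +D: nom +29.000 → Σnom=23.220; wc +0.020/-0.020 → slack +0.641/-0.713; half-tol=0.020, Σhalf²=0.191615
  +E: nom +44.800 → Σnom=68.020; wc +0.140/-0.320 → slack +0.781/-1.033; half-tol=0.230, Σhalf²=0.244515
Nominal = 68.020. Worst-case = [68.020 - 1.033, 68.020 + 0.781] = [66.987, 68.801]. RSS = √0.244515 = 0.494.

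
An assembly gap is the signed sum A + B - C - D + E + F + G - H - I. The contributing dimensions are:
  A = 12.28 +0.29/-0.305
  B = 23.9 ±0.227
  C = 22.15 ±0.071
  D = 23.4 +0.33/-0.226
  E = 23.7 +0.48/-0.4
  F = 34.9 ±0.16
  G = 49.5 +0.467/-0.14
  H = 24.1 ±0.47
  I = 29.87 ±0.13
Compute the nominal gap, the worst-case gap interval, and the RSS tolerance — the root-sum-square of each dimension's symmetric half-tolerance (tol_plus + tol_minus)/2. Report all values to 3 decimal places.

nominal=44.760 wc=[42.527,47.281] rss=0.878

Stack each dimension's contribution:
  +A: nom +12.280 → Σnom=12.280; wc +0.290/-0.305 → slack +0.290/-0.305; half-tol=0.297, Σhalf²=0.088506
  +B: nom +23.900 → Σnom=36.180; wc +0.227/-0.227 → slack +0.517/-0.532; half-tol=0.227, Σhalf²=0.140035
  -C: nom -22.150 → Σnom=14.030; wc +0.071/-0.071 → slack +0.588/-0.603; half-tol=0.071, Σhalf²=0.145076
  -D: nom -23.400 → Σnom=-9.370; wc +0.226/-0.330 → slack +0.814/-0.933; half-tol=0.278, Σhalf²=0.222360
  +E: nom +23.700 → Σnom=14.330; wc +0.480/-0.400 → slack +1.294/-1.333; half-tol=0.440, Σhalf²=0.415960
  +F: nom +34.900 → Σnom=49.230; wc +0.160/-0.160 → slack +1.454/-1.493; half-tol=0.160, Σhalf²=0.441560
  +G: nom +49.500 → Σnom=98.730; wc +0.467/-0.140 → slack +1.921/-1.633; half-tol=0.303, Σhalf²=0.533672
  -H: nom -24.100 → Σnom=74.630; wc +0.470/-0.470 → slack +2.391/-2.103; half-tol=0.470, Σhalf²=0.754572
  -I: nom -29.870 → Σnom=44.760; wc +0.130/-0.130 → slack +2.521/-2.233; half-tol=0.130, Σhalf²=0.771473
Nominal = 44.760. Worst-case = [44.760 - 2.233, 44.760 + 2.521] = [42.527, 47.281]. RSS = √0.771473 = 0.878.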